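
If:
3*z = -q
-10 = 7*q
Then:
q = -10/7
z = 10/21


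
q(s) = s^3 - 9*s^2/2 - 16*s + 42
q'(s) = 3*s^2 - 9*s - 16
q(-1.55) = 52.26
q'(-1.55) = 5.16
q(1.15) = 19.17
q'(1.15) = -22.38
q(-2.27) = 43.43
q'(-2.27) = 19.89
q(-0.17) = 44.59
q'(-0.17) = -14.38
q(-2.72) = 32.10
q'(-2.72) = 30.68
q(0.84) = 25.98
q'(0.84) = -21.44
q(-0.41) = 47.73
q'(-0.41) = -11.81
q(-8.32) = -712.31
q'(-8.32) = 266.55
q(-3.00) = 22.50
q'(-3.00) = 38.00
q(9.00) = 262.50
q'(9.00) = 146.00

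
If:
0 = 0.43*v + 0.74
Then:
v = -1.72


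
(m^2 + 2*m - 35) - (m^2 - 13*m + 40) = 15*m - 75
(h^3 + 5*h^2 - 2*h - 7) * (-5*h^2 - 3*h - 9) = -5*h^5 - 28*h^4 - 14*h^3 - 4*h^2 + 39*h + 63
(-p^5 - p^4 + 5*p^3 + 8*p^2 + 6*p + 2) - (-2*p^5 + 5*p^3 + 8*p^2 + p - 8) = p^5 - p^4 + 5*p + 10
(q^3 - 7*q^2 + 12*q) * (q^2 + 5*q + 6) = q^5 - 2*q^4 - 17*q^3 + 18*q^2 + 72*q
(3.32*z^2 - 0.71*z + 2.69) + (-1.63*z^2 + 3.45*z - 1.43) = 1.69*z^2 + 2.74*z + 1.26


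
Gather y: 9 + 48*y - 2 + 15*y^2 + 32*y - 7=15*y^2 + 80*y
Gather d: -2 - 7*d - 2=-7*d - 4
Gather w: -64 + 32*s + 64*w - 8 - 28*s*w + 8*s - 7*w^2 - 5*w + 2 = 40*s - 7*w^2 + w*(59 - 28*s) - 70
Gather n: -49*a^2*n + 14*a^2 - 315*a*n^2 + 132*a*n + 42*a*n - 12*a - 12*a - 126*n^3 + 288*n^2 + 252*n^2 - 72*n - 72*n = 14*a^2 - 24*a - 126*n^3 + n^2*(540 - 315*a) + n*(-49*a^2 + 174*a - 144)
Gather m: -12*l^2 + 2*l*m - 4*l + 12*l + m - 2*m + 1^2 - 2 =-12*l^2 + 8*l + m*(2*l - 1) - 1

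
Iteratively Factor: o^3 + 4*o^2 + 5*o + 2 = (o + 1)*(o^2 + 3*o + 2) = (o + 1)*(o + 2)*(o + 1)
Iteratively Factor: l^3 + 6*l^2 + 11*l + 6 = (l + 2)*(l^2 + 4*l + 3) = (l + 1)*(l + 2)*(l + 3)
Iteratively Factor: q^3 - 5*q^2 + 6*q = (q)*(q^2 - 5*q + 6) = q*(q - 2)*(q - 3)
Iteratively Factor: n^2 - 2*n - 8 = (n - 4)*(n + 2)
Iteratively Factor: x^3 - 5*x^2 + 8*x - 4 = (x - 1)*(x^2 - 4*x + 4) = (x - 2)*(x - 1)*(x - 2)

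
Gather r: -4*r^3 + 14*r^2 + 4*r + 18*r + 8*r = -4*r^3 + 14*r^2 + 30*r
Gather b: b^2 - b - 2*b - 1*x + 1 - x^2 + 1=b^2 - 3*b - x^2 - x + 2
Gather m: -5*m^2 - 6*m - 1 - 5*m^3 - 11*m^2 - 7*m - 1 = -5*m^3 - 16*m^2 - 13*m - 2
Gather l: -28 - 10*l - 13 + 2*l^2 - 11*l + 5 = 2*l^2 - 21*l - 36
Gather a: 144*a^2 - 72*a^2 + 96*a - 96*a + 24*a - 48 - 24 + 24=72*a^2 + 24*a - 48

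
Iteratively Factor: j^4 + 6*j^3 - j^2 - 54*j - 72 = (j + 3)*(j^3 + 3*j^2 - 10*j - 24) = (j - 3)*(j + 3)*(j^2 + 6*j + 8) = (j - 3)*(j + 3)*(j + 4)*(j + 2)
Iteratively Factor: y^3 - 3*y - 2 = (y + 1)*(y^2 - y - 2) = (y + 1)^2*(y - 2)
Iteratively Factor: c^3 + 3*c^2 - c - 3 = (c - 1)*(c^2 + 4*c + 3) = (c - 1)*(c + 3)*(c + 1)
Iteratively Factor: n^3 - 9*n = (n - 3)*(n^2 + 3*n) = n*(n - 3)*(n + 3)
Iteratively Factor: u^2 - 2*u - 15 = (u - 5)*(u + 3)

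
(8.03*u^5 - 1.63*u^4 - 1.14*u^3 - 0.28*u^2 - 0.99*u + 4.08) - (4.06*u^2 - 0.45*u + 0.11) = 8.03*u^5 - 1.63*u^4 - 1.14*u^3 - 4.34*u^2 - 0.54*u + 3.97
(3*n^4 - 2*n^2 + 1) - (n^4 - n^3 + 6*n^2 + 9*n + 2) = 2*n^4 + n^3 - 8*n^2 - 9*n - 1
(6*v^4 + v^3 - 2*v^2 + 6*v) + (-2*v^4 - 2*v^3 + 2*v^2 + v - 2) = 4*v^4 - v^3 + 7*v - 2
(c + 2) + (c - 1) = 2*c + 1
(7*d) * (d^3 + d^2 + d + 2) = 7*d^4 + 7*d^3 + 7*d^2 + 14*d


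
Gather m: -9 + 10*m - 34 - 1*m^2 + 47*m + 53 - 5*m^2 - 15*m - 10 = -6*m^2 + 42*m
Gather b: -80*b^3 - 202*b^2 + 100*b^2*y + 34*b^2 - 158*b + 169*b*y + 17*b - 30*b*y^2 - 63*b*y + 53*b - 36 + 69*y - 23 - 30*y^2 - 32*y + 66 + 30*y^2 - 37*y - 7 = -80*b^3 + b^2*(100*y - 168) + b*(-30*y^2 + 106*y - 88)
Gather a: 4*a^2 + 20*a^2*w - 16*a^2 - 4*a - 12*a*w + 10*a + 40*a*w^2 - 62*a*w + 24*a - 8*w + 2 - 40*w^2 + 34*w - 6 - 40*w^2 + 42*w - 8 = a^2*(20*w - 12) + a*(40*w^2 - 74*w + 30) - 80*w^2 + 68*w - 12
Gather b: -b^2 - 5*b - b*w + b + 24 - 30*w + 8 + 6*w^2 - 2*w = -b^2 + b*(-w - 4) + 6*w^2 - 32*w + 32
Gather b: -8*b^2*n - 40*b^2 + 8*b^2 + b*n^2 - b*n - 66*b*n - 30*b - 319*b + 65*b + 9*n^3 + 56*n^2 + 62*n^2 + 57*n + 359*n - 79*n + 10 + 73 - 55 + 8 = b^2*(-8*n - 32) + b*(n^2 - 67*n - 284) + 9*n^3 + 118*n^2 + 337*n + 36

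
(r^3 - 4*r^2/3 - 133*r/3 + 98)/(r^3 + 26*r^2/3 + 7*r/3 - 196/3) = (r - 6)/(r + 4)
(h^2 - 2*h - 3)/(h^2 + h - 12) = (h + 1)/(h + 4)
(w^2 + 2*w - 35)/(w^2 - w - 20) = (w + 7)/(w + 4)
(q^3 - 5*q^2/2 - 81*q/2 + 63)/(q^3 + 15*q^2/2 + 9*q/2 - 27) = (q - 7)/(q + 3)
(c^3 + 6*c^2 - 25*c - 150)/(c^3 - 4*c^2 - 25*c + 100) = (c + 6)/(c - 4)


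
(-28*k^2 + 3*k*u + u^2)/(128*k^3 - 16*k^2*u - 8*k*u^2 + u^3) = (7*k + u)/(-32*k^2 - 4*k*u + u^2)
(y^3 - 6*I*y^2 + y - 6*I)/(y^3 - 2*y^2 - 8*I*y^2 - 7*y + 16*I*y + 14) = (y^2 - 5*I*y + 6)/(y^2 - y*(2 + 7*I) + 14*I)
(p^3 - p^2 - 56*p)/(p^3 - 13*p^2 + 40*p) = (p + 7)/(p - 5)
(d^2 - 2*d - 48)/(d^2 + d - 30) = (d - 8)/(d - 5)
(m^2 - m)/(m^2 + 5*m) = (m - 1)/(m + 5)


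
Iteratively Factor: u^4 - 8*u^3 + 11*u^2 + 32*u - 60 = (u - 5)*(u^3 - 3*u^2 - 4*u + 12) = (u - 5)*(u - 3)*(u^2 - 4) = (u - 5)*(u - 3)*(u - 2)*(u + 2)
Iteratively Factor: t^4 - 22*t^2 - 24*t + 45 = (t - 1)*(t^3 + t^2 - 21*t - 45) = (t - 1)*(t + 3)*(t^2 - 2*t - 15) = (t - 5)*(t - 1)*(t + 3)*(t + 3)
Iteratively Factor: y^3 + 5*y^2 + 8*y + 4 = (y + 2)*(y^2 + 3*y + 2) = (y + 2)^2*(y + 1)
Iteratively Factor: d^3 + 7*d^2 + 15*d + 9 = (d + 3)*(d^2 + 4*d + 3) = (d + 3)^2*(d + 1)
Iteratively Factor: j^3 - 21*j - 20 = (j + 4)*(j^2 - 4*j - 5) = (j - 5)*(j + 4)*(j + 1)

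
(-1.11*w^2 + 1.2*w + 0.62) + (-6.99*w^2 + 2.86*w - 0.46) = -8.1*w^2 + 4.06*w + 0.16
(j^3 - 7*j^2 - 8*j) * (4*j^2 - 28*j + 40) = 4*j^5 - 56*j^4 + 204*j^3 - 56*j^2 - 320*j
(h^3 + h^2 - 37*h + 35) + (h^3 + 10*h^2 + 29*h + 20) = 2*h^3 + 11*h^2 - 8*h + 55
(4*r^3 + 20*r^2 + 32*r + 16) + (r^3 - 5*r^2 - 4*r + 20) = 5*r^3 + 15*r^2 + 28*r + 36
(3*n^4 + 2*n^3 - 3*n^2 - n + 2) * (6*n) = 18*n^5 + 12*n^4 - 18*n^3 - 6*n^2 + 12*n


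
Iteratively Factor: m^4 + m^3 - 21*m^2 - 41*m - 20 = (m + 1)*(m^3 - 21*m - 20) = (m + 1)*(m + 4)*(m^2 - 4*m - 5) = (m - 5)*(m + 1)*(m + 4)*(m + 1)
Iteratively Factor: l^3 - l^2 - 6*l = (l - 3)*(l^2 + 2*l) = l*(l - 3)*(l + 2)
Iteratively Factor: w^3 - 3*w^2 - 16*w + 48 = (w - 4)*(w^2 + w - 12) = (w - 4)*(w + 4)*(w - 3)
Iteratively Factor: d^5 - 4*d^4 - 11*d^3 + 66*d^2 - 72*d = (d)*(d^4 - 4*d^3 - 11*d^2 + 66*d - 72) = d*(d + 4)*(d^3 - 8*d^2 + 21*d - 18) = d*(d - 3)*(d + 4)*(d^2 - 5*d + 6) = d*(d - 3)^2*(d + 4)*(d - 2)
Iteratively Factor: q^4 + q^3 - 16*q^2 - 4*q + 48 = (q - 2)*(q^3 + 3*q^2 - 10*q - 24) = (q - 3)*(q - 2)*(q^2 + 6*q + 8) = (q - 3)*(q - 2)*(q + 4)*(q + 2)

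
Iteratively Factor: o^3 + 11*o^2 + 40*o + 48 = (o + 4)*(o^2 + 7*o + 12) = (o + 3)*(o + 4)*(o + 4)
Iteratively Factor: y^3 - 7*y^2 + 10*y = (y - 2)*(y^2 - 5*y) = (y - 5)*(y - 2)*(y)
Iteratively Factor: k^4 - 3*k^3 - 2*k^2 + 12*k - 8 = (k - 1)*(k^3 - 2*k^2 - 4*k + 8) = (k - 2)*(k - 1)*(k^2 - 4) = (k - 2)^2*(k - 1)*(k + 2)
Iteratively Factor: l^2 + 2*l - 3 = (l + 3)*(l - 1)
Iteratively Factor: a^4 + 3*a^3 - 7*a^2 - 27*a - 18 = (a + 3)*(a^3 - 7*a - 6) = (a + 2)*(a + 3)*(a^2 - 2*a - 3) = (a - 3)*(a + 2)*(a + 3)*(a + 1)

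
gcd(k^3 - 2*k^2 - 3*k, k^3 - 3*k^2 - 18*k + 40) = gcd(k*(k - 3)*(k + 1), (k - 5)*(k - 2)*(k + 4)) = 1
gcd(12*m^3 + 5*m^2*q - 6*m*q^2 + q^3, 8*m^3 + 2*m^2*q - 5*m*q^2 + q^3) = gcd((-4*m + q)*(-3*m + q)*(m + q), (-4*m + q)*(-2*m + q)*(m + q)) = -4*m^2 - 3*m*q + q^2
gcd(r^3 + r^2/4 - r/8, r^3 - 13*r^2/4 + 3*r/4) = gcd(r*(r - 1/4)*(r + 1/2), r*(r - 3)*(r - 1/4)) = r^2 - r/4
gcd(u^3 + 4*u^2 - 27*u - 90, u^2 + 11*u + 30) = u + 6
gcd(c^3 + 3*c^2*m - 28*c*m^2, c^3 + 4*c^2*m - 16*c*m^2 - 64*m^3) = c - 4*m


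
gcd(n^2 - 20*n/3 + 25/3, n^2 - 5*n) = n - 5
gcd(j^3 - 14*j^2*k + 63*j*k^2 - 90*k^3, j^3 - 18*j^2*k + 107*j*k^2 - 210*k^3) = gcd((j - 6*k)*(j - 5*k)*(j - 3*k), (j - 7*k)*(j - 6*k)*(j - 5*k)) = j^2 - 11*j*k + 30*k^2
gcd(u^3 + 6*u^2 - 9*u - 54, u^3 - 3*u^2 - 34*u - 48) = u + 3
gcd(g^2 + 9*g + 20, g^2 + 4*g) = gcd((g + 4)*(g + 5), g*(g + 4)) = g + 4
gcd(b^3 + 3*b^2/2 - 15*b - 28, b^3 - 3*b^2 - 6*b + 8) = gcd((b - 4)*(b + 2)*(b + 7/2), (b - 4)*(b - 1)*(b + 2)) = b^2 - 2*b - 8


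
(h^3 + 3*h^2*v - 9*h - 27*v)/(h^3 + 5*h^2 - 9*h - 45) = (h + 3*v)/(h + 5)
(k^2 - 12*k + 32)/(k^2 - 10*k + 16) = (k - 4)/(k - 2)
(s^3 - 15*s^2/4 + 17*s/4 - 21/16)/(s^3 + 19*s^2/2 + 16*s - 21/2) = (8*s^2 - 26*s + 21)/(8*(s^2 + 10*s + 21))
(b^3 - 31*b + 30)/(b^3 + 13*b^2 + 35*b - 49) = (b^2 + b - 30)/(b^2 + 14*b + 49)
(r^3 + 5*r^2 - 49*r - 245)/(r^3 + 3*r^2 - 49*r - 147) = (r + 5)/(r + 3)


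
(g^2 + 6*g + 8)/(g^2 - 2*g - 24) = (g + 2)/(g - 6)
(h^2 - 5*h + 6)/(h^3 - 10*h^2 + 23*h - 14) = (h - 3)/(h^2 - 8*h + 7)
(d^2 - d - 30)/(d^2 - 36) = (d + 5)/(d + 6)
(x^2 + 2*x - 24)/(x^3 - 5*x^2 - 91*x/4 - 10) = 4*(-x^2 - 2*x + 24)/(-4*x^3 + 20*x^2 + 91*x + 40)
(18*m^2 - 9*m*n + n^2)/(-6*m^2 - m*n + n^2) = (-6*m + n)/(2*m + n)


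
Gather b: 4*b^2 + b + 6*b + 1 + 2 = 4*b^2 + 7*b + 3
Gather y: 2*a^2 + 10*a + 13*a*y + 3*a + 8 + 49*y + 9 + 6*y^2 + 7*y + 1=2*a^2 + 13*a + 6*y^2 + y*(13*a + 56) + 18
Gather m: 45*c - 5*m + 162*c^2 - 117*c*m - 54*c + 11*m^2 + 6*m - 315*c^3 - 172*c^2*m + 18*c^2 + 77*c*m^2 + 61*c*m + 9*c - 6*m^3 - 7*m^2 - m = -315*c^3 + 180*c^2 - 6*m^3 + m^2*(77*c + 4) + m*(-172*c^2 - 56*c)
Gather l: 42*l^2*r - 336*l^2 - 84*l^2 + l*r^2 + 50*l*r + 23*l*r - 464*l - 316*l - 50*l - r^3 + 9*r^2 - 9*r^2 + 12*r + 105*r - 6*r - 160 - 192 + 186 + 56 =l^2*(42*r - 420) + l*(r^2 + 73*r - 830) - r^3 + 111*r - 110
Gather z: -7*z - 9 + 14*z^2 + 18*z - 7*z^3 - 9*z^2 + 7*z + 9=-7*z^3 + 5*z^2 + 18*z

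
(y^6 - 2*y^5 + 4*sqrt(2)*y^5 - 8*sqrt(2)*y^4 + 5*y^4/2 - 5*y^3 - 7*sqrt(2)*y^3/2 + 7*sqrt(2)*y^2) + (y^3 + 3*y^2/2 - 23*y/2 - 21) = y^6 - 2*y^5 + 4*sqrt(2)*y^5 - 8*sqrt(2)*y^4 + 5*y^4/2 - 7*sqrt(2)*y^3/2 - 4*y^3 + 3*y^2/2 + 7*sqrt(2)*y^2 - 23*y/2 - 21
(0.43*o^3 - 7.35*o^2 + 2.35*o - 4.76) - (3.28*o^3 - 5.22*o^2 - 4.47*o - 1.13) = -2.85*o^3 - 2.13*o^2 + 6.82*o - 3.63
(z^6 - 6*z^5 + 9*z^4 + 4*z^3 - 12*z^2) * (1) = z^6 - 6*z^5 + 9*z^4 + 4*z^3 - 12*z^2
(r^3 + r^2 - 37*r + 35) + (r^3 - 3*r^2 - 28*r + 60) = 2*r^3 - 2*r^2 - 65*r + 95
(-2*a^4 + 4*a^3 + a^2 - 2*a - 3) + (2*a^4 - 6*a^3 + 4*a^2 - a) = -2*a^3 + 5*a^2 - 3*a - 3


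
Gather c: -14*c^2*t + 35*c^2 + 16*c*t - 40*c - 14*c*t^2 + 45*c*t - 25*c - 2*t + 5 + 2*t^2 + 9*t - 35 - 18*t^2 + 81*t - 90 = c^2*(35 - 14*t) + c*(-14*t^2 + 61*t - 65) - 16*t^2 + 88*t - 120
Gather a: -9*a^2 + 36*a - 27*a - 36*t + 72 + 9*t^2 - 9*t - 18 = -9*a^2 + 9*a + 9*t^2 - 45*t + 54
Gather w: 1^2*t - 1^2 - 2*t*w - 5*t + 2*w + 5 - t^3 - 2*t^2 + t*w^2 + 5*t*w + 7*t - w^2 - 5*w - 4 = -t^3 - 2*t^2 + 3*t + w^2*(t - 1) + w*(3*t - 3)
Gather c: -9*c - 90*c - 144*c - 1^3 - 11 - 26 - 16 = -243*c - 54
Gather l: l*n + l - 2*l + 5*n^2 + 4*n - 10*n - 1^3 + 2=l*(n - 1) + 5*n^2 - 6*n + 1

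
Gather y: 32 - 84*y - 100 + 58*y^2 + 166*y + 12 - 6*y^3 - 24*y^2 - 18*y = -6*y^3 + 34*y^2 + 64*y - 56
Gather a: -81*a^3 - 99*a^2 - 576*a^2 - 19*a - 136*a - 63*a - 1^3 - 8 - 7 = -81*a^3 - 675*a^2 - 218*a - 16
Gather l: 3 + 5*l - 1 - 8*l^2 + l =-8*l^2 + 6*l + 2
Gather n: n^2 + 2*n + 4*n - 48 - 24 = n^2 + 6*n - 72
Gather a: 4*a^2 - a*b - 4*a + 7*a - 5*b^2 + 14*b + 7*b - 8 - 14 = 4*a^2 + a*(3 - b) - 5*b^2 + 21*b - 22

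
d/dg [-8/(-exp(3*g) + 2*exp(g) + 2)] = (16 - 24*exp(2*g))*exp(g)/(-exp(3*g) + 2*exp(g) + 2)^2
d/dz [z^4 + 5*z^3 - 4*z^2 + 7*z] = 4*z^3 + 15*z^2 - 8*z + 7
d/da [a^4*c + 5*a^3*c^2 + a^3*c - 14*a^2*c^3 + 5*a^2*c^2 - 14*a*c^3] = c*(4*a^3 + 15*a^2*c + 3*a^2 - 28*a*c^2 + 10*a*c - 14*c^2)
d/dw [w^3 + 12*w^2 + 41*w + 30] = 3*w^2 + 24*w + 41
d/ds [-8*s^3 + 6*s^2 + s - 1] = -24*s^2 + 12*s + 1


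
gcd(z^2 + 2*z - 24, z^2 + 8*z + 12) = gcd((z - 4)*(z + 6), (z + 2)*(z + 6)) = z + 6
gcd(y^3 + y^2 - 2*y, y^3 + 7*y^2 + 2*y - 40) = 1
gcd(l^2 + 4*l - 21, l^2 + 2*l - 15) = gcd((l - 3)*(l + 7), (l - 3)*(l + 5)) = l - 3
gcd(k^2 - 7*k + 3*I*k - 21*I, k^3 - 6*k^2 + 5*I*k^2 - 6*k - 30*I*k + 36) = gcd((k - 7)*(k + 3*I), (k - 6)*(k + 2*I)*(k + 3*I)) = k + 3*I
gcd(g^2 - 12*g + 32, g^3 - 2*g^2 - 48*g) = g - 8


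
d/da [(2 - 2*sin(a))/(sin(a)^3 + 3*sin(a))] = 2*(2*sin(a) - 3 - 3/sin(a)^2)*cos(a)/(sin(a)^2 + 3)^2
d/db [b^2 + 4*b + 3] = 2*b + 4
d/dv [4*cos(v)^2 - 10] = -4*sin(2*v)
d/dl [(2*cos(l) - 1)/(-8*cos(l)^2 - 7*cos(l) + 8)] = (-16*cos(l)^2 + 16*cos(l) - 9)*sin(l)/(-8*sin(l)^2 + 7*cos(l))^2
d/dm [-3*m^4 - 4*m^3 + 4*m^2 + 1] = 4*m*(-3*m^2 - 3*m + 2)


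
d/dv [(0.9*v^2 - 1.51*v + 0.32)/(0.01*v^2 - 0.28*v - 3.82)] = (-0.2369*v^2 - 6.8824*v + 5.8578)/(0.0001*v^4 - 0.0056*v^3 + 0.002*v^2 + 2.1392*v + 14.5924)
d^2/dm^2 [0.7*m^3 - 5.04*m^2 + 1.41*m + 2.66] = 4.2*m - 10.08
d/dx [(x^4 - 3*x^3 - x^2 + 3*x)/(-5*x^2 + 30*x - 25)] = (-2*x^3 + 17*x^2 - 20*x - 15)/(5*(x^2 - 10*x + 25))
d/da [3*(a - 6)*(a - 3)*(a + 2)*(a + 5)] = 12*a^3 - 18*a^2 - 210*a + 108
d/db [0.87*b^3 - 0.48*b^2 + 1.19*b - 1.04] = 2.61*b^2 - 0.96*b + 1.19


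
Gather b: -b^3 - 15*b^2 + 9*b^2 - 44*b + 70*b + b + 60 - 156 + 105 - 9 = -b^3 - 6*b^2 + 27*b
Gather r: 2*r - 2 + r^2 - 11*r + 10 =r^2 - 9*r + 8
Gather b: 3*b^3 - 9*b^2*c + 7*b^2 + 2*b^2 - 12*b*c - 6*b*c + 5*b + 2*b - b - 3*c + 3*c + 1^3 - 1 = 3*b^3 + b^2*(9 - 9*c) + b*(6 - 18*c)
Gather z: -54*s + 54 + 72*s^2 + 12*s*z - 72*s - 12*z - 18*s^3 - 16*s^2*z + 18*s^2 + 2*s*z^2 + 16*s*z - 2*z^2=-18*s^3 + 90*s^2 - 126*s + z^2*(2*s - 2) + z*(-16*s^2 + 28*s - 12) + 54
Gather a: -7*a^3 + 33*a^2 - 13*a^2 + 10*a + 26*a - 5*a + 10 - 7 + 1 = -7*a^3 + 20*a^2 + 31*a + 4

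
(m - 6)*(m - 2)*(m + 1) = m^3 - 7*m^2 + 4*m + 12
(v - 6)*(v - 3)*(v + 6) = v^3 - 3*v^2 - 36*v + 108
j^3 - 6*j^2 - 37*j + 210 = (j - 7)*(j - 5)*(j + 6)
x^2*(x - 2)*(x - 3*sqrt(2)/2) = x^4 - 3*sqrt(2)*x^3/2 - 2*x^3 + 3*sqrt(2)*x^2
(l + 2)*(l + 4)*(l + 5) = l^3 + 11*l^2 + 38*l + 40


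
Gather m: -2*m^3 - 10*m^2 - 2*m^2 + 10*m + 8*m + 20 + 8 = -2*m^3 - 12*m^2 + 18*m + 28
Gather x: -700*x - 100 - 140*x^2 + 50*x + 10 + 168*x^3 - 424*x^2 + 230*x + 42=168*x^3 - 564*x^2 - 420*x - 48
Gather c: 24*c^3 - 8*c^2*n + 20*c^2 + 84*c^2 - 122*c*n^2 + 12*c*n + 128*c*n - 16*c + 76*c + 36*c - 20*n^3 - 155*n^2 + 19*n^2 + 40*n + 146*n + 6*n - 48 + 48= 24*c^3 + c^2*(104 - 8*n) + c*(-122*n^2 + 140*n + 96) - 20*n^3 - 136*n^2 + 192*n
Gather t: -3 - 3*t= -3*t - 3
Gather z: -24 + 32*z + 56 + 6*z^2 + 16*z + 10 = 6*z^2 + 48*z + 42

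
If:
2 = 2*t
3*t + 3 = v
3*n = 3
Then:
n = 1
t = 1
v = 6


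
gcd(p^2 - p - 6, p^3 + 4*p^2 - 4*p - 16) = p + 2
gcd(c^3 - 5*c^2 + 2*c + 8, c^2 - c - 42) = 1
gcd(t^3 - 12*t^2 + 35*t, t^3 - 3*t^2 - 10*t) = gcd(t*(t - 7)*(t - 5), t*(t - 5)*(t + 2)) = t^2 - 5*t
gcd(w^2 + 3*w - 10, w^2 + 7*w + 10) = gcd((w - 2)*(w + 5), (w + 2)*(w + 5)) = w + 5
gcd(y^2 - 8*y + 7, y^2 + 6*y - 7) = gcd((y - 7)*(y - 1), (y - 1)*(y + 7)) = y - 1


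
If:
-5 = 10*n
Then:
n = -1/2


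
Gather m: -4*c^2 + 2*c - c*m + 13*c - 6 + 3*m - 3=-4*c^2 + 15*c + m*(3 - c) - 9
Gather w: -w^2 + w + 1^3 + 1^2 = -w^2 + w + 2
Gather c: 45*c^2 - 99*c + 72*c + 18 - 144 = 45*c^2 - 27*c - 126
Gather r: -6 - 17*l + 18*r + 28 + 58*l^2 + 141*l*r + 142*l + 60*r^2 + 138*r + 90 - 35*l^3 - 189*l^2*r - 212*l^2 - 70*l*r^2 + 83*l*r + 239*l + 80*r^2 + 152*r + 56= -35*l^3 - 154*l^2 + 364*l + r^2*(140 - 70*l) + r*(-189*l^2 + 224*l + 308) + 168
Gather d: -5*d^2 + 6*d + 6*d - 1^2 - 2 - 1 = -5*d^2 + 12*d - 4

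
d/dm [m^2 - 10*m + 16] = 2*m - 10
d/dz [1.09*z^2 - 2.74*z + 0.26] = 2.18*z - 2.74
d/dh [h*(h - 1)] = 2*h - 1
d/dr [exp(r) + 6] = exp(r)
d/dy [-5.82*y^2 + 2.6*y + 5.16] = 2.6 - 11.64*y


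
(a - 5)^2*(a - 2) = a^3 - 12*a^2 + 45*a - 50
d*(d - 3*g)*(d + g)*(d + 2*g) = d^4 - 7*d^2*g^2 - 6*d*g^3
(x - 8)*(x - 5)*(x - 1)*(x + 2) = x^4 - 12*x^3 + 25*x^2 + 66*x - 80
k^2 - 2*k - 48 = (k - 8)*(k + 6)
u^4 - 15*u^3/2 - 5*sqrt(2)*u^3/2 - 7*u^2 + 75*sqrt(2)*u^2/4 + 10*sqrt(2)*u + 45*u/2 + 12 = (u - 8)*(u + 1/2)*(u - 3*sqrt(2))*(u + sqrt(2)/2)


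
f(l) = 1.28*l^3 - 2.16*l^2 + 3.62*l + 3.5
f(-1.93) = -20.73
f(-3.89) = -118.61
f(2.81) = 25.02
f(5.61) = 181.82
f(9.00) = 794.24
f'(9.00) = 275.78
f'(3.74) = 41.18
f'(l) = 3.84*l^2 - 4.32*l + 3.62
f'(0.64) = 2.43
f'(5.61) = 100.24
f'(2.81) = 21.80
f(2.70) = 22.72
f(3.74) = 53.79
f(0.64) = 5.27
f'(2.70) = 19.95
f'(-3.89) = 78.53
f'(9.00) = 275.78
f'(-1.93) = 26.26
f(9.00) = 794.24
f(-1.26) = -7.05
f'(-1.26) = 15.16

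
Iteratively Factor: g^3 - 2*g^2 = (g)*(g^2 - 2*g) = g*(g - 2)*(g)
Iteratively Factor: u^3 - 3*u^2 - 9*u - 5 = (u + 1)*(u^2 - 4*u - 5) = (u - 5)*(u + 1)*(u + 1)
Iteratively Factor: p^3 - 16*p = (p)*(p^2 - 16) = p*(p + 4)*(p - 4)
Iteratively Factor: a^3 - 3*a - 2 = (a - 2)*(a^2 + 2*a + 1) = (a - 2)*(a + 1)*(a + 1)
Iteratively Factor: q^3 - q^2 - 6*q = (q + 2)*(q^2 - 3*q) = (q - 3)*(q + 2)*(q)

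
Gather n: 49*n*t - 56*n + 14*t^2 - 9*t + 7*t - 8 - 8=n*(49*t - 56) + 14*t^2 - 2*t - 16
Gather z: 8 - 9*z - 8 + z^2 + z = z^2 - 8*z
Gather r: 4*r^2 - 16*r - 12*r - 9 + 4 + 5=4*r^2 - 28*r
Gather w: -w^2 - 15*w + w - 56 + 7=-w^2 - 14*w - 49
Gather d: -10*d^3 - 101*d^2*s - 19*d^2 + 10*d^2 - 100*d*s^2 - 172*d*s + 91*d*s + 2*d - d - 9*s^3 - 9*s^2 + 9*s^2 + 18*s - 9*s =-10*d^3 + d^2*(-101*s - 9) + d*(-100*s^2 - 81*s + 1) - 9*s^3 + 9*s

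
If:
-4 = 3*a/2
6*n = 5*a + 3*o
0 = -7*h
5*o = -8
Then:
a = -8/3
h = 0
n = -136/45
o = -8/5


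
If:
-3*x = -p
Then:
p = 3*x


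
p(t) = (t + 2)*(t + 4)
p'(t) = 2*t + 6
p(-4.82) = 2.31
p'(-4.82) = -3.64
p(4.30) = 52.29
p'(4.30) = 14.60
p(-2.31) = -0.52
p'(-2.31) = 1.38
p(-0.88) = 3.49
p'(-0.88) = 4.24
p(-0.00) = 8.00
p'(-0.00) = 6.00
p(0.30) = 9.89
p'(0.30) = 6.60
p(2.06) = 24.60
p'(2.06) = 10.12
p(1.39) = 18.27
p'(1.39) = 8.78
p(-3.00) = -1.00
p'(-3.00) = 0.00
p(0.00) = 8.00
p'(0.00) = 6.00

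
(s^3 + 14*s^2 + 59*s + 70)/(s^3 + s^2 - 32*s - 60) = (s + 7)/(s - 6)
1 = 1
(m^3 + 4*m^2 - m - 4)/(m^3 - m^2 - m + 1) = (m + 4)/(m - 1)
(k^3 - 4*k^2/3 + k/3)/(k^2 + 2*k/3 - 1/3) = k*(k - 1)/(k + 1)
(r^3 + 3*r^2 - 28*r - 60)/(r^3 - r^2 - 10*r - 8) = (r^2 + r - 30)/(r^2 - 3*r - 4)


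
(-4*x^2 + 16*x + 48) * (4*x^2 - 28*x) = -16*x^4 + 176*x^3 - 256*x^2 - 1344*x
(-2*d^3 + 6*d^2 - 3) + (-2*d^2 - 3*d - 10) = -2*d^3 + 4*d^2 - 3*d - 13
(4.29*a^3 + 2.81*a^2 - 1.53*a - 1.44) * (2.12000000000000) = 9.0948*a^3 + 5.9572*a^2 - 3.2436*a - 3.0528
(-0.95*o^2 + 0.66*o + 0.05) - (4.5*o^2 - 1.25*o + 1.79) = -5.45*o^2 + 1.91*o - 1.74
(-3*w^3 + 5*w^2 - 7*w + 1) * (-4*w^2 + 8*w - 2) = 12*w^5 - 44*w^4 + 74*w^3 - 70*w^2 + 22*w - 2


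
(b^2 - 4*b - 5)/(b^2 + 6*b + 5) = (b - 5)/(b + 5)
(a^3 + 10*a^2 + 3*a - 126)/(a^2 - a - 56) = (a^2 + 3*a - 18)/(a - 8)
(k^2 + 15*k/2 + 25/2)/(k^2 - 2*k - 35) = (k + 5/2)/(k - 7)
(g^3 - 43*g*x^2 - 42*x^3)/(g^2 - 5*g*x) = (g^3 - 43*g*x^2 - 42*x^3)/(g*(g - 5*x))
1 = 1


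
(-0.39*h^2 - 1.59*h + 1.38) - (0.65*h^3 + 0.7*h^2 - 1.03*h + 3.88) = -0.65*h^3 - 1.09*h^2 - 0.56*h - 2.5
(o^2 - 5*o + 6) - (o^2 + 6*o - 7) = 13 - 11*o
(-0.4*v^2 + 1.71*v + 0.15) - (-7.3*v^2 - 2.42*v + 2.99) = 6.9*v^2 + 4.13*v - 2.84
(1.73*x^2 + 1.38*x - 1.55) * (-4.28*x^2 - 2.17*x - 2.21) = -7.4044*x^4 - 9.6605*x^3 - 0.1839*x^2 + 0.3137*x + 3.4255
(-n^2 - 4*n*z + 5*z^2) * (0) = 0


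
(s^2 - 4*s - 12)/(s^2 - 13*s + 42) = (s + 2)/(s - 7)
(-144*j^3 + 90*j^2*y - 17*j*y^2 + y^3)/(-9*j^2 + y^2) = (48*j^2 - 14*j*y + y^2)/(3*j + y)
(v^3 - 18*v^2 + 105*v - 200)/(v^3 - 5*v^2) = 1 - 13/v + 40/v^2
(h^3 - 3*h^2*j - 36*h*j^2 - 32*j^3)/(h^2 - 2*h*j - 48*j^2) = (h^2 + 5*h*j + 4*j^2)/(h + 6*j)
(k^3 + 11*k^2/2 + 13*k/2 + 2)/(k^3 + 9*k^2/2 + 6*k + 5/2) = (2*k^2 + 9*k + 4)/(2*k^2 + 7*k + 5)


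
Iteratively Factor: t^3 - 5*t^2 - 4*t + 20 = (t + 2)*(t^2 - 7*t + 10) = (t - 2)*(t + 2)*(t - 5)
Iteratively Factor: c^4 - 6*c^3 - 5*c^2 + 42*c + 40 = (c - 5)*(c^3 - c^2 - 10*c - 8) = (c - 5)*(c + 2)*(c^2 - 3*c - 4) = (c - 5)*(c + 1)*(c + 2)*(c - 4)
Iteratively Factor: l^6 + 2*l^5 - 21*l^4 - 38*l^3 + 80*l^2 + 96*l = (l)*(l^5 + 2*l^4 - 21*l^3 - 38*l^2 + 80*l + 96) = l*(l - 2)*(l^4 + 4*l^3 - 13*l^2 - 64*l - 48) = l*(l - 4)*(l - 2)*(l^3 + 8*l^2 + 19*l + 12) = l*(l - 4)*(l - 2)*(l + 1)*(l^2 + 7*l + 12) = l*(l - 4)*(l - 2)*(l + 1)*(l + 3)*(l + 4)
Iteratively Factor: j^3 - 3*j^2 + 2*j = (j - 2)*(j^2 - j) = (j - 2)*(j - 1)*(j)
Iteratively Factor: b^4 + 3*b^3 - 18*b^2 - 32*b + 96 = (b + 4)*(b^3 - b^2 - 14*b + 24) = (b - 3)*(b + 4)*(b^2 + 2*b - 8) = (b - 3)*(b + 4)^2*(b - 2)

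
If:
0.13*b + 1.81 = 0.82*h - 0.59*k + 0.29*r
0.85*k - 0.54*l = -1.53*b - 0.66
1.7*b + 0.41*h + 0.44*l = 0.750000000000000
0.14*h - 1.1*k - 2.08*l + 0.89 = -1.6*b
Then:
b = 0.0772714681155553*r - 0.188857353550925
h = 2.08703413592036 - 0.405313747487686*r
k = -0.0888179047371602*r - 0.125560258616408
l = 0.0791298651670618*r + 0.489485239339144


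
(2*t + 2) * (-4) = -8*t - 8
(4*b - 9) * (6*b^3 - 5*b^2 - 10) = 24*b^4 - 74*b^3 + 45*b^2 - 40*b + 90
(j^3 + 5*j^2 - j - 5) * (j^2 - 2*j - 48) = j^5 + 3*j^4 - 59*j^3 - 243*j^2 + 58*j + 240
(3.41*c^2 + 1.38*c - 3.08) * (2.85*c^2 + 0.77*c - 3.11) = 9.7185*c^4 + 6.5587*c^3 - 18.3205*c^2 - 6.6634*c + 9.5788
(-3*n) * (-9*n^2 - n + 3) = 27*n^3 + 3*n^2 - 9*n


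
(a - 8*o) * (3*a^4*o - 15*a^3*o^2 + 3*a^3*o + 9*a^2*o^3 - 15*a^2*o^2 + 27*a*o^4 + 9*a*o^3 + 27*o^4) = 3*a^5*o - 39*a^4*o^2 + 3*a^4*o + 129*a^3*o^3 - 39*a^3*o^2 - 45*a^2*o^4 + 129*a^2*o^3 - 216*a*o^5 - 45*a*o^4 - 216*o^5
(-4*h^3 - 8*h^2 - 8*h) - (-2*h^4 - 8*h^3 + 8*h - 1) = 2*h^4 + 4*h^3 - 8*h^2 - 16*h + 1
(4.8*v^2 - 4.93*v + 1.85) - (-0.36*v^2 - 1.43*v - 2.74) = 5.16*v^2 - 3.5*v + 4.59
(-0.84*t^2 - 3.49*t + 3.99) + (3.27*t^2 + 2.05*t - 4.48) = 2.43*t^2 - 1.44*t - 0.49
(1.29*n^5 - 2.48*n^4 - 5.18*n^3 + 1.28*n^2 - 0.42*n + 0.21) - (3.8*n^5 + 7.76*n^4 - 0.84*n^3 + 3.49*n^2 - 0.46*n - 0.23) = -2.51*n^5 - 10.24*n^4 - 4.34*n^3 - 2.21*n^2 + 0.04*n + 0.44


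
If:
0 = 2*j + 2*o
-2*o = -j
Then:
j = 0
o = 0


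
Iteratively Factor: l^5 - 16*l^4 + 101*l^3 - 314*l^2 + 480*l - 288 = (l - 4)*(l^4 - 12*l^3 + 53*l^2 - 102*l + 72) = (l - 4)*(l - 3)*(l^3 - 9*l^2 + 26*l - 24) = (l - 4)*(l - 3)^2*(l^2 - 6*l + 8) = (l - 4)^2*(l - 3)^2*(l - 2)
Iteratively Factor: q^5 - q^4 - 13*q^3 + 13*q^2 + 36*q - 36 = (q - 3)*(q^4 + 2*q^3 - 7*q^2 - 8*q + 12) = (q - 3)*(q - 1)*(q^3 + 3*q^2 - 4*q - 12) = (q - 3)*(q - 2)*(q - 1)*(q^2 + 5*q + 6) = (q - 3)*(q - 2)*(q - 1)*(q + 2)*(q + 3)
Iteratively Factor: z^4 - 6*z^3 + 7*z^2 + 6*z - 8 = (z - 2)*(z^3 - 4*z^2 - z + 4) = (z - 2)*(z + 1)*(z^2 - 5*z + 4) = (z - 2)*(z - 1)*(z + 1)*(z - 4)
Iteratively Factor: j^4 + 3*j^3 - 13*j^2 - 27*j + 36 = (j - 3)*(j^3 + 6*j^2 + 5*j - 12) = (j - 3)*(j + 4)*(j^2 + 2*j - 3) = (j - 3)*(j + 3)*(j + 4)*(j - 1)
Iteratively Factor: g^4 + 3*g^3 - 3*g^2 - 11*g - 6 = (g + 3)*(g^3 - 3*g - 2) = (g - 2)*(g + 3)*(g^2 + 2*g + 1) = (g - 2)*(g + 1)*(g + 3)*(g + 1)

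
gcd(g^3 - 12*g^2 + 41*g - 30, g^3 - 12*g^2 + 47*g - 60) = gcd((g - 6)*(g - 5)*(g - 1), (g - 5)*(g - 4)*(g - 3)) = g - 5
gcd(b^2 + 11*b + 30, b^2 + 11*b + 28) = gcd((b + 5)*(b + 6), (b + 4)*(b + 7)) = 1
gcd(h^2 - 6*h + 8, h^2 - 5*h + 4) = h - 4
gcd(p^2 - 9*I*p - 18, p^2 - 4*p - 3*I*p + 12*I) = p - 3*I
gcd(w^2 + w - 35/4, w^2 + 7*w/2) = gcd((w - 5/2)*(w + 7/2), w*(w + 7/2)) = w + 7/2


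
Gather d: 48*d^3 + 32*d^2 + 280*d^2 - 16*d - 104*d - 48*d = 48*d^3 + 312*d^2 - 168*d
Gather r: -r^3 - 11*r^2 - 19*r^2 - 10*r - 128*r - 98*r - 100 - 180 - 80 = -r^3 - 30*r^2 - 236*r - 360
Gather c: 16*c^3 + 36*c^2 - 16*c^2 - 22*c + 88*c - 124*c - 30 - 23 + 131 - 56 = 16*c^3 + 20*c^2 - 58*c + 22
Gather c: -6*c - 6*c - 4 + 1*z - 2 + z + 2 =-12*c + 2*z - 4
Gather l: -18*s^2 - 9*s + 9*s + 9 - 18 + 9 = -18*s^2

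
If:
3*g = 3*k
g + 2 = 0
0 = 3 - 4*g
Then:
No Solution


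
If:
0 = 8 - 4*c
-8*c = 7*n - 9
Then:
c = 2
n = -1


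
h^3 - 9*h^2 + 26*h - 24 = (h - 4)*(h - 3)*(h - 2)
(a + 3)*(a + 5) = a^2 + 8*a + 15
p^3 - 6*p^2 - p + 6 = (p - 6)*(p - 1)*(p + 1)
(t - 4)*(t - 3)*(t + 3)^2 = t^4 - t^3 - 21*t^2 + 9*t + 108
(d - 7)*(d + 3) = d^2 - 4*d - 21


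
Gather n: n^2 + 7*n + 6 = n^2 + 7*n + 6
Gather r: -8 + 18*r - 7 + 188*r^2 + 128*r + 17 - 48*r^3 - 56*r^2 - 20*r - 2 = -48*r^3 + 132*r^2 + 126*r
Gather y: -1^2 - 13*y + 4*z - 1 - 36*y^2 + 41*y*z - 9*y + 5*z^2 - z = -36*y^2 + y*(41*z - 22) + 5*z^2 + 3*z - 2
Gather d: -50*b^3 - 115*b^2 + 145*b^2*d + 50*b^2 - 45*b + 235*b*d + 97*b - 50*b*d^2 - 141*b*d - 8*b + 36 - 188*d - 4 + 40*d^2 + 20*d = -50*b^3 - 65*b^2 + 44*b + d^2*(40 - 50*b) + d*(145*b^2 + 94*b - 168) + 32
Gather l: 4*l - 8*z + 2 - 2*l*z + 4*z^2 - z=l*(4 - 2*z) + 4*z^2 - 9*z + 2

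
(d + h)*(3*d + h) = 3*d^2 + 4*d*h + h^2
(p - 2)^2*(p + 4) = p^3 - 12*p + 16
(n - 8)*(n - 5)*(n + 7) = n^3 - 6*n^2 - 51*n + 280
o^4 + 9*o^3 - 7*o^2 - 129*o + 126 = (o - 3)*(o - 1)*(o + 6)*(o + 7)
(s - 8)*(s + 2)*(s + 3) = s^3 - 3*s^2 - 34*s - 48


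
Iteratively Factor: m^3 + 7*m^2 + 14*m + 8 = (m + 4)*(m^2 + 3*m + 2) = (m + 2)*(m + 4)*(m + 1)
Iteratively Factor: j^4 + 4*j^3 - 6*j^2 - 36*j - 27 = (j - 3)*(j^3 + 7*j^2 + 15*j + 9) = (j - 3)*(j + 3)*(j^2 + 4*j + 3) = (j - 3)*(j + 3)^2*(j + 1)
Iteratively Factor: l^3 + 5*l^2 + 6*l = (l + 2)*(l^2 + 3*l) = l*(l + 2)*(l + 3)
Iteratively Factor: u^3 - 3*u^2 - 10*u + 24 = (u - 4)*(u^2 + u - 6) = (u - 4)*(u - 2)*(u + 3)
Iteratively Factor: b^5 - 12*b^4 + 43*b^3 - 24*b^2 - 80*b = (b)*(b^4 - 12*b^3 + 43*b^2 - 24*b - 80) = b*(b - 4)*(b^3 - 8*b^2 + 11*b + 20) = b*(b - 4)*(b + 1)*(b^2 - 9*b + 20) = b*(b - 4)^2*(b + 1)*(b - 5)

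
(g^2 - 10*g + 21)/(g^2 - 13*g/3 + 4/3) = 3*(g^2 - 10*g + 21)/(3*g^2 - 13*g + 4)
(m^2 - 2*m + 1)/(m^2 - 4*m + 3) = (m - 1)/(m - 3)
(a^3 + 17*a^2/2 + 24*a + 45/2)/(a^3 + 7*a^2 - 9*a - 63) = (2*a^2 + 11*a + 15)/(2*(a^2 + 4*a - 21))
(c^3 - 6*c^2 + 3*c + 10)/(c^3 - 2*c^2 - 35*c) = (-c^3 + 6*c^2 - 3*c - 10)/(c*(-c^2 + 2*c + 35))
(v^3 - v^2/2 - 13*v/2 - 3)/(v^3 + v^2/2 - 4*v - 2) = (v - 3)/(v - 2)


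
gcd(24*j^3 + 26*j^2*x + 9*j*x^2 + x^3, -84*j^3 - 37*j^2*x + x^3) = 12*j^2 + 7*j*x + x^2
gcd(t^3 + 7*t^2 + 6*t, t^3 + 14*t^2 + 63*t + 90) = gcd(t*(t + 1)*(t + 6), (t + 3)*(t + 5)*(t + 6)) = t + 6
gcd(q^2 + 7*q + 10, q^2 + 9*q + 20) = q + 5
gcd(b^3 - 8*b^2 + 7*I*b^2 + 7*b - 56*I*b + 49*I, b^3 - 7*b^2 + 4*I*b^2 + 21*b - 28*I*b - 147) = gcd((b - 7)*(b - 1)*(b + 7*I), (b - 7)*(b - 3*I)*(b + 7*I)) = b^2 + b*(-7 + 7*I) - 49*I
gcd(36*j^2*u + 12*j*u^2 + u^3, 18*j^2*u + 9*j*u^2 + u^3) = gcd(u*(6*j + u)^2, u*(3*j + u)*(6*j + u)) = 6*j*u + u^2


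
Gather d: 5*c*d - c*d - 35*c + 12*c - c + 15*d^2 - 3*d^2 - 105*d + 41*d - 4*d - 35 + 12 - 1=-24*c + 12*d^2 + d*(4*c - 68) - 24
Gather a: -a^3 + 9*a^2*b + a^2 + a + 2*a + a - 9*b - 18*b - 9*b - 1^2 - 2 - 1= -a^3 + a^2*(9*b + 1) + 4*a - 36*b - 4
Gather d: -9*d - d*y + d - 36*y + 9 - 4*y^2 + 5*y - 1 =d*(-y - 8) - 4*y^2 - 31*y + 8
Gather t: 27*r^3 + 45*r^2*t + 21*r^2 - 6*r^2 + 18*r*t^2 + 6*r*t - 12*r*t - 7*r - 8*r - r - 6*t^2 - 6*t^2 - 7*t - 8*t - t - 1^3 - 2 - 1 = 27*r^3 + 15*r^2 - 16*r + t^2*(18*r - 12) + t*(45*r^2 - 6*r - 16) - 4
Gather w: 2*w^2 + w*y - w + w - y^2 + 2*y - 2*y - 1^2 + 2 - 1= 2*w^2 + w*y - y^2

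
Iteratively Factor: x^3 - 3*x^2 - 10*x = (x - 5)*(x^2 + 2*x) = x*(x - 5)*(x + 2)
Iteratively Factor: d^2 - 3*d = (d - 3)*(d)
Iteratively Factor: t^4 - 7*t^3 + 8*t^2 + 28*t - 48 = (t - 2)*(t^3 - 5*t^2 - 2*t + 24) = (t - 2)*(t + 2)*(t^2 - 7*t + 12) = (t - 4)*(t - 2)*(t + 2)*(t - 3)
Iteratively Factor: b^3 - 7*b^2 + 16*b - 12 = (b - 2)*(b^2 - 5*b + 6) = (b - 3)*(b - 2)*(b - 2)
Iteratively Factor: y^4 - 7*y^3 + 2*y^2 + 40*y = (y - 4)*(y^3 - 3*y^2 - 10*y) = (y - 5)*(y - 4)*(y^2 + 2*y) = y*(y - 5)*(y - 4)*(y + 2)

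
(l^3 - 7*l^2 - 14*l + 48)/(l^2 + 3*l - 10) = (l^2 - 5*l - 24)/(l + 5)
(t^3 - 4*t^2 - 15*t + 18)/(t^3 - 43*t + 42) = (t + 3)/(t + 7)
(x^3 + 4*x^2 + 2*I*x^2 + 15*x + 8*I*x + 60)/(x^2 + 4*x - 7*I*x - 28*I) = (x^2 + 2*I*x + 15)/(x - 7*I)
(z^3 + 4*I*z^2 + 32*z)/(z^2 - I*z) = (z^2 + 4*I*z + 32)/(z - I)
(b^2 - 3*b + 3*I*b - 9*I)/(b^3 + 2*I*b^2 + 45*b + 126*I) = (b - 3)/(b^2 - I*b + 42)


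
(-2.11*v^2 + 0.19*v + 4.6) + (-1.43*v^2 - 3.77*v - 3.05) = -3.54*v^2 - 3.58*v + 1.55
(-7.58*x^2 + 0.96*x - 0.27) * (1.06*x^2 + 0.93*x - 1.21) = -8.0348*x^4 - 6.0318*x^3 + 9.7784*x^2 - 1.4127*x + 0.3267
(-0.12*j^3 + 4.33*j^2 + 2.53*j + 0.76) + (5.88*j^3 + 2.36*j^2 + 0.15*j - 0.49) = 5.76*j^3 + 6.69*j^2 + 2.68*j + 0.27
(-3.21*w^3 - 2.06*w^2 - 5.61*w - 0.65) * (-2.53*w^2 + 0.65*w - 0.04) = 8.1213*w^5 + 3.1253*w^4 + 12.9827*w^3 - 1.9196*w^2 - 0.1981*w + 0.026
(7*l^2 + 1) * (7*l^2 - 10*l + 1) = 49*l^4 - 70*l^3 + 14*l^2 - 10*l + 1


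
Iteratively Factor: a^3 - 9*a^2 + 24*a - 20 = (a - 2)*(a^2 - 7*a + 10) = (a - 2)^2*(a - 5)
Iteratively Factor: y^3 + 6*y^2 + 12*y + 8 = (y + 2)*(y^2 + 4*y + 4) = (y + 2)^2*(y + 2)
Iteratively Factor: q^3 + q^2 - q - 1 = (q + 1)*(q^2 - 1) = (q + 1)^2*(q - 1)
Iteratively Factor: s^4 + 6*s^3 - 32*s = (s)*(s^3 + 6*s^2 - 32) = s*(s - 2)*(s^2 + 8*s + 16) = s*(s - 2)*(s + 4)*(s + 4)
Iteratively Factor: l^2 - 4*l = (l)*(l - 4)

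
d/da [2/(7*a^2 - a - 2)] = 2*(1 - 14*a)/(-7*a^2 + a + 2)^2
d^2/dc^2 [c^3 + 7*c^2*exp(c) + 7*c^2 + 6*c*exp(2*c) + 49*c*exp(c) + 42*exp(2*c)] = 7*c^2*exp(c) + 24*c*exp(2*c) + 77*c*exp(c) + 6*c + 192*exp(2*c) + 112*exp(c) + 14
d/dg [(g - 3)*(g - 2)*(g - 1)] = 3*g^2 - 12*g + 11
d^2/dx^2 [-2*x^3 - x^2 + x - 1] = -12*x - 2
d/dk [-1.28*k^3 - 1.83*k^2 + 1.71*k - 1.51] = -3.84*k^2 - 3.66*k + 1.71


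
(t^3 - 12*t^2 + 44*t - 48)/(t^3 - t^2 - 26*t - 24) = (t^2 - 6*t + 8)/(t^2 + 5*t + 4)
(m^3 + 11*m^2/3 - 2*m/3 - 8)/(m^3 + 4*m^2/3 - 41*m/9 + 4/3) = 3*(m + 2)/(3*m - 1)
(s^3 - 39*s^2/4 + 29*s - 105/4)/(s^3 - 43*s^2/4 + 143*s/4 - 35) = (s - 3)/(s - 4)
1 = 1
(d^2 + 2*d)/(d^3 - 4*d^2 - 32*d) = (d + 2)/(d^2 - 4*d - 32)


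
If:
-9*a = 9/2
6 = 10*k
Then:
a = -1/2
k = 3/5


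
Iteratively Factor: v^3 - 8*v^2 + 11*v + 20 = (v - 5)*(v^2 - 3*v - 4) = (v - 5)*(v - 4)*(v + 1)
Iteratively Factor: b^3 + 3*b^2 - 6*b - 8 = (b - 2)*(b^2 + 5*b + 4) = (b - 2)*(b + 4)*(b + 1)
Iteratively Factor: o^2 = (o)*(o)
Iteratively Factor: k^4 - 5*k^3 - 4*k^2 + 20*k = (k)*(k^3 - 5*k^2 - 4*k + 20) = k*(k - 2)*(k^2 - 3*k - 10) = k*(k - 2)*(k + 2)*(k - 5)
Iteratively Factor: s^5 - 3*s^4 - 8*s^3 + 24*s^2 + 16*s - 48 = (s - 2)*(s^4 - s^3 - 10*s^2 + 4*s + 24) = (s - 2)*(s + 2)*(s^3 - 3*s^2 - 4*s + 12) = (s - 3)*(s - 2)*(s + 2)*(s^2 - 4) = (s - 3)*(s - 2)*(s + 2)^2*(s - 2)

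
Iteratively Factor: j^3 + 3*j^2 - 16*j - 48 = (j + 3)*(j^2 - 16) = (j - 4)*(j + 3)*(j + 4)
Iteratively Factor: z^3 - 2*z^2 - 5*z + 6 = (z - 3)*(z^2 + z - 2) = (z - 3)*(z - 1)*(z + 2)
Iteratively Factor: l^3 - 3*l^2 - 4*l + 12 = (l - 2)*(l^2 - l - 6) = (l - 3)*(l - 2)*(l + 2)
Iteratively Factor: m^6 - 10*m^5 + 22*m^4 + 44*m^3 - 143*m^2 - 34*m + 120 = (m - 4)*(m^5 - 6*m^4 - 2*m^3 + 36*m^2 + m - 30) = (m - 4)*(m - 1)*(m^4 - 5*m^3 - 7*m^2 + 29*m + 30) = (m - 4)*(m - 1)*(m + 2)*(m^3 - 7*m^2 + 7*m + 15) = (m - 4)*(m - 3)*(m - 1)*(m + 2)*(m^2 - 4*m - 5) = (m - 4)*(m - 3)*(m - 1)*(m + 1)*(m + 2)*(m - 5)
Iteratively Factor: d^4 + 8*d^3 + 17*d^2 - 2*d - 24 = (d + 3)*(d^3 + 5*d^2 + 2*d - 8) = (d + 3)*(d + 4)*(d^2 + d - 2) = (d + 2)*(d + 3)*(d + 4)*(d - 1)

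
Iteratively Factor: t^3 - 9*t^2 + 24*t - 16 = (t - 1)*(t^2 - 8*t + 16) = (t - 4)*(t - 1)*(t - 4)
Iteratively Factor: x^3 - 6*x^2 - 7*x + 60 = (x + 3)*(x^2 - 9*x + 20) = (x - 4)*(x + 3)*(x - 5)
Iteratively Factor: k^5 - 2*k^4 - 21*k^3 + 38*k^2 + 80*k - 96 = (k - 4)*(k^4 + 2*k^3 - 13*k^2 - 14*k + 24) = (k - 4)*(k + 4)*(k^3 - 2*k^2 - 5*k + 6) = (k - 4)*(k + 2)*(k + 4)*(k^2 - 4*k + 3) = (k - 4)*(k - 1)*(k + 2)*(k + 4)*(k - 3)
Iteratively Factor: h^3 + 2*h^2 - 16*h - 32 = (h + 2)*(h^2 - 16) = (h - 4)*(h + 2)*(h + 4)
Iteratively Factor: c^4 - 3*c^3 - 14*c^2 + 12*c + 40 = (c + 2)*(c^3 - 5*c^2 - 4*c + 20) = (c - 2)*(c + 2)*(c^2 - 3*c - 10) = (c - 5)*(c - 2)*(c + 2)*(c + 2)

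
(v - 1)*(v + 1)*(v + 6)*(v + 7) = v^4 + 13*v^3 + 41*v^2 - 13*v - 42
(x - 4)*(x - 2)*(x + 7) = x^3 + x^2 - 34*x + 56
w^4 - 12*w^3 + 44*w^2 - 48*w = w*(w - 6)*(w - 4)*(w - 2)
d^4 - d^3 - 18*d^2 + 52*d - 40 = (d - 2)^3*(d + 5)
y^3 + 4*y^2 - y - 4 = (y - 1)*(y + 1)*(y + 4)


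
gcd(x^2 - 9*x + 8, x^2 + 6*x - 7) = x - 1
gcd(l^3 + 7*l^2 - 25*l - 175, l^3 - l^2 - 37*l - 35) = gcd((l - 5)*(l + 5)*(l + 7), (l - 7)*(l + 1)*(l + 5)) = l + 5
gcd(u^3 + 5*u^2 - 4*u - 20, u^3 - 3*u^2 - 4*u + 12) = u^2 - 4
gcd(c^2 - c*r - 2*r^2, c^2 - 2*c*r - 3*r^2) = c + r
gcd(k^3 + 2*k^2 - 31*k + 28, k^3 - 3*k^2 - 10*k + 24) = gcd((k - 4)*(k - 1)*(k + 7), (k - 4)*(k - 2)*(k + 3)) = k - 4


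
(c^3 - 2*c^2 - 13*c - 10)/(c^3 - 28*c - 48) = (c^2 - 4*c - 5)/(c^2 - 2*c - 24)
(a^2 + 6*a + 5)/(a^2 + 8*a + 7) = (a + 5)/(a + 7)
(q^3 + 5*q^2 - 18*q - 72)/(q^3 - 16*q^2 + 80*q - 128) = (q^2 + 9*q + 18)/(q^2 - 12*q + 32)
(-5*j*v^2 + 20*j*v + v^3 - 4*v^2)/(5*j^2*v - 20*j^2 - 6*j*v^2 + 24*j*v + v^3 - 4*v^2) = v/(-j + v)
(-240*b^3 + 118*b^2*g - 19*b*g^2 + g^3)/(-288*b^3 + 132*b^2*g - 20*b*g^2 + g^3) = (5*b - g)/(6*b - g)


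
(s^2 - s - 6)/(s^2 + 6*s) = (s^2 - s - 6)/(s*(s + 6))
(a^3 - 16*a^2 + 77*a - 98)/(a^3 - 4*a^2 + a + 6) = (a^2 - 14*a + 49)/(a^2 - 2*a - 3)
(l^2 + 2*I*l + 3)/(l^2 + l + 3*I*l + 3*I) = (l - I)/(l + 1)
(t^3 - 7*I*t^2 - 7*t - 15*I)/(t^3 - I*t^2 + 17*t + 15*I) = (t - 3*I)/(t + 3*I)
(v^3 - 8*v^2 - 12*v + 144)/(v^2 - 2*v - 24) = v - 6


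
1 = 1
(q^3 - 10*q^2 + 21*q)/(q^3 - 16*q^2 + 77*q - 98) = q*(q - 3)/(q^2 - 9*q + 14)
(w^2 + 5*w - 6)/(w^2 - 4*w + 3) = (w + 6)/(w - 3)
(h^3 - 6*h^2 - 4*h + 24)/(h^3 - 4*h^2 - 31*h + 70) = (h^2 - 4*h - 12)/(h^2 - 2*h - 35)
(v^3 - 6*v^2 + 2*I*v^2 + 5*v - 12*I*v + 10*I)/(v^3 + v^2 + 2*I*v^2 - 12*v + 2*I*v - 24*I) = (v^2 - 6*v + 5)/(v^2 + v - 12)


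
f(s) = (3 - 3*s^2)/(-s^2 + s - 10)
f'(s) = -6*s/(-s^2 + s - 10) + (3 - 3*s^2)*(2*s - 1)/(-s^2 + s - 10)^2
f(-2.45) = 0.81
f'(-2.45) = -0.54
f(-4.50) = 1.66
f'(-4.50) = -0.30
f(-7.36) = 2.23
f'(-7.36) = -0.13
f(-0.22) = -0.28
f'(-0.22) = -0.17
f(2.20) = 0.91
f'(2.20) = 0.80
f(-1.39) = 0.21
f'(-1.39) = -0.57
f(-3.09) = 1.13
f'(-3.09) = -0.46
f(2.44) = 1.10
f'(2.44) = 0.77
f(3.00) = 1.50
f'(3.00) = 0.66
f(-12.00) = 2.58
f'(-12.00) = -0.04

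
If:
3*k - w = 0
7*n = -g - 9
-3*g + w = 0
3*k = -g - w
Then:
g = 0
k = 0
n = -9/7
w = 0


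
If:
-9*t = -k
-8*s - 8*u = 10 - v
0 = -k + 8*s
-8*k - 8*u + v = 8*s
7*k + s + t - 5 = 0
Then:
No Solution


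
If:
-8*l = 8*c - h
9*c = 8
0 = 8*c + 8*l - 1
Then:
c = 8/9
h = 1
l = -55/72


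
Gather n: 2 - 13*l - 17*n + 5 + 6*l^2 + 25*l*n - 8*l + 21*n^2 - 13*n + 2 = 6*l^2 - 21*l + 21*n^2 + n*(25*l - 30) + 9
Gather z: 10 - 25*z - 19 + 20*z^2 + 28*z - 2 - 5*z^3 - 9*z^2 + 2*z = -5*z^3 + 11*z^2 + 5*z - 11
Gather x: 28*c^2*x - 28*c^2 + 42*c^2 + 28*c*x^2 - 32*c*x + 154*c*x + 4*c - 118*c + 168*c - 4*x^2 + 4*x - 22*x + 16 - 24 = 14*c^2 + 54*c + x^2*(28*c - 4) + x*(28*c^2 + 122*c - 18) - 8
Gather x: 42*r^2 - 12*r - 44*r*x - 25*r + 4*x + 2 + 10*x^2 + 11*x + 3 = 42*r^2 - 37*r + 10*x^2 + x*(15 - 44*r) + 5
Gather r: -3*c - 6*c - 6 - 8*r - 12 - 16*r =-9*c - 24*r - 18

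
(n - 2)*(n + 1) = n^2 - n - 2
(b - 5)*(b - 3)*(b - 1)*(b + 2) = b^4 - 7*b^3 + 5*b^2 + 31*b - 30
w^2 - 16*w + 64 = (w - 8)^2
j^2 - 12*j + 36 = (j - 6)^2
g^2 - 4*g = g*(g - 4)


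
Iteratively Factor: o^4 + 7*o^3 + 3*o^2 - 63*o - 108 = (o - 3)*(o^3 + 10*o^2 + 33*o + 36) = (o - 3)*(o + 4)*(o^2 + 6*o + 9) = (o - 3)*(o + 3)*(o + 4)*(o + 3)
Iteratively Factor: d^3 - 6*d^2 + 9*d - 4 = (d - 4)*(d^2 - 2*d + 1) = (d - 4)*(d - 1)*(d - 1)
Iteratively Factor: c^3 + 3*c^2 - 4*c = (c - 1)*(c^2 + 4*c) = (c - 1)*(c + 4)*(c)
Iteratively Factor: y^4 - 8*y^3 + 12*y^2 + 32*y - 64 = (y + 2)*(y^3 - 10*y^2 + 32*y - 32) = (y - 2)*(y + 2)*(y^2 - 8*y + 16) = (y - 4)*(y - 2)*(y + 2)*(y - 4)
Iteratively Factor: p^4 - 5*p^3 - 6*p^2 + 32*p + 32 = (p + 2)*(p^3 - 7*p^2 + 8*p + 16) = (p - 4)*(p + 2)*(p^2 - 3*p - 4) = (p - 4)*(p + 1)*(p + 2)*(p - 4)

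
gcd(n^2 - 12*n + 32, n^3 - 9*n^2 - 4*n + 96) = n^2 - 12*n + 32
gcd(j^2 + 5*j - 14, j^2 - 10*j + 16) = j - 2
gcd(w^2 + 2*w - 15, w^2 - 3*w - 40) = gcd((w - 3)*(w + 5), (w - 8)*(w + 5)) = w + 5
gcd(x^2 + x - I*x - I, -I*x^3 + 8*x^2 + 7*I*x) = 1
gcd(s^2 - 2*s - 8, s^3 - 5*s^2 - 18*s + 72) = 1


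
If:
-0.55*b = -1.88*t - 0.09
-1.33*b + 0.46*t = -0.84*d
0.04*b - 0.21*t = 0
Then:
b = 0.47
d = 0.69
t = 0.09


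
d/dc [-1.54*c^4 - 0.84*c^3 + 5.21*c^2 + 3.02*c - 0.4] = -6.16*c^3 - 2.52*c^2 + 10.42*c + 3.02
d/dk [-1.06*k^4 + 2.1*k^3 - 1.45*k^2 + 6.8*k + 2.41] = -4.24*k^3 + 6.3*k^2 - 2.9*k + 6.8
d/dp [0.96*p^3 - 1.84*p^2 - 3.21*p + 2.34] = 2.88*p^2 - 3.68*p - 3.21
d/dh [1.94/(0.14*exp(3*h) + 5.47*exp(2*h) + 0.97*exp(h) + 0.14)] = (-0.8148*exp(2*h) - 21.2236*exp(h) - 1.8818)*exp(h)/(0.14*exp(3*h) + 5.47*exp(2*h) + 0.97*exp(h) + 0.14)^2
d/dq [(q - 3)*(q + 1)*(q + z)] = 3*q^2 + 2*q*z - 4*q - 2*z - 3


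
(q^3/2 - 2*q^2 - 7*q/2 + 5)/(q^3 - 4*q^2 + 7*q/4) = 2*(q^3 - 4*q^2 - 7*q + 10)/(q*(4*q^2 - 16*q + 7))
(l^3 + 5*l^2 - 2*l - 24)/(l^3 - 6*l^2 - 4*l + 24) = (l^2 + 7*l + 12)/(l^2 - 4*l - 12)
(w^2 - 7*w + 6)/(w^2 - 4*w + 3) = (w - 6)/(w - 3)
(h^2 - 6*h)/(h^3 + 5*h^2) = (h - 6)/(h*(h + 5))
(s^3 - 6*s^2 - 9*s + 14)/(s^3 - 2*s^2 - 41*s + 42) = (s + 2)/(s + 6)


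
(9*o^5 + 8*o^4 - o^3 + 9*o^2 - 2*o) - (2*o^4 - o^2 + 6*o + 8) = 9*o^5 + 6*o^4 - o^3 + 10*o^2 - 8*o - 8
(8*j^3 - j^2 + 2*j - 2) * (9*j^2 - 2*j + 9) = 72*j^5 - 25*j^4 + 92*j^3 - 31*j^2 + 22*j - 18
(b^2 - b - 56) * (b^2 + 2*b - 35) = b^4 + b^3 - 93*b^2 - 77*b + 1960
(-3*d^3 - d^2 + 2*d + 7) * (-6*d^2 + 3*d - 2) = 18*d^5 - 3*d^4 - 9*d^3 - 34*d^2 + 17*d - 14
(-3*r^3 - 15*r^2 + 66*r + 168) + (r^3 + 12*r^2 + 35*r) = -2*r^3 - 3*r^2 + 101*r + 168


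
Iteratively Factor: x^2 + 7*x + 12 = (x + 4)*(x + 3)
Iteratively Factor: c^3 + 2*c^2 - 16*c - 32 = (c + 4)*(c^2 - 2*c - 8) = (c + 2)*(c + 4)*(c - 4)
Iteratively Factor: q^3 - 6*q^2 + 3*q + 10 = (q + 1)*(q^2 - 7*q + 10) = (q - 5)*(q + 1)*(q - 2)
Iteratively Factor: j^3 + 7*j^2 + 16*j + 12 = (j + 2)*(j^2 + 5*j + 6) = (j + 2)*(j + 3)*(j + 2)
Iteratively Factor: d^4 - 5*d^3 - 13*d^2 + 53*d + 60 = (d + 1)*(d^3 - 6*d^2 - 7*d + 60) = (d + 1)*(d + 3)*(d^2 - 9*d + 20) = (d - 4)*(d + 1)*(d + 3)*(d - 5)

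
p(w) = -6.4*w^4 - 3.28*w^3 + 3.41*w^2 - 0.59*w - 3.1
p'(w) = -25.6*w^3 - 9.84*w^2 + 6.82*w - 0.59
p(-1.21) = -5.30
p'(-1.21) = 22.10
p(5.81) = -7827.34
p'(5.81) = -5313.87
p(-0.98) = -2.06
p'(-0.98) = 7.37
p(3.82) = -1501.23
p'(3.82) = -1545.15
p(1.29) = -22.95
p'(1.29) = -63.12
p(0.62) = -3.88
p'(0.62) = -6.25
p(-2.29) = -120.48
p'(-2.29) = 239.62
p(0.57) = -3.61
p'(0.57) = -4.64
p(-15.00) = -312157.00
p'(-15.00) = 84083.11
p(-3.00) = -400.48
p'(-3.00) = 581.59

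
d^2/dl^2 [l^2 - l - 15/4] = 2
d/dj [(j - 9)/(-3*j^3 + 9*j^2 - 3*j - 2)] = (6*j^3 - 90*j^2 + 162*j - 29)/(9*j^6 - 54*j^5 + 99*j^4 - 42*j^3 - 27*j^2 + 12*j + 4)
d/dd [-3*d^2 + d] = 1 - 6*d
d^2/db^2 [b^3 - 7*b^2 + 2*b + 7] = 6*b - 14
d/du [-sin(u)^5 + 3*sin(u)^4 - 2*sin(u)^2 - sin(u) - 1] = (-5*sin(u)^4 + 12*sin(u)^3 - 4*sin(u) - 1)*cos(u)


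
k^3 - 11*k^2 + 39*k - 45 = (k - 5)*(k - 3)^2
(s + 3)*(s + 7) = s^2 + 10*s + 21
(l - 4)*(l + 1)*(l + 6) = l^3 + 3*l^2 - 22*l - 24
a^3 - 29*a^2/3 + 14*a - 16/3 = (a - 8)*(a - 1)*(a - 2/3)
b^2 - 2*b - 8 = (b - 4)*(b + 2)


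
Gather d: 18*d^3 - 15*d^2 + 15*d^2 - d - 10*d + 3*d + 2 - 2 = 18*d^3 - 8*d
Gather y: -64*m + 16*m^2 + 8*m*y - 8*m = 16*m^2 + 8*m*y - 72*m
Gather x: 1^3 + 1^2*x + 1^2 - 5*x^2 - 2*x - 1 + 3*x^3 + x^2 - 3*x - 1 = 3*x^3 - 4*x^2 - 4*x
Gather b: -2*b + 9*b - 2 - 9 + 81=7*b + 70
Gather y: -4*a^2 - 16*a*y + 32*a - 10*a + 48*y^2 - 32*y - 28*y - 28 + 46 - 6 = -4*a^2 + 22*a + 48*y^2 + y*(-16*a - 60) + 12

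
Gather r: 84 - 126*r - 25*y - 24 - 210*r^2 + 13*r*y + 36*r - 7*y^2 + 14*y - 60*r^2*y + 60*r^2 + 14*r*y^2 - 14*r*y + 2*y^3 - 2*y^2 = r^2*(-60*y - 150) + r*(14*y^2 - y - 90) + 2*y^3 - 9*y^2 - 11*y + 60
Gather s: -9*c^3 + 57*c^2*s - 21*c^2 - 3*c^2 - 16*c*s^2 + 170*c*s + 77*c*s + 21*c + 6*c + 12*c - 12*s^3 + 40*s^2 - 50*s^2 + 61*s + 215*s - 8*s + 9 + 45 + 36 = -9*c^3 - 24*c^2 + 39*c - 12*s^3 + s^2*(-16*c - 10) + s*(57*c^2 + 247*c + 268) + 90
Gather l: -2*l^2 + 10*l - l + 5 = -2*l^2 + 9*l + 5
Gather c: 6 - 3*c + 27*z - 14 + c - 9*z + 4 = -2*c + 18*z - 4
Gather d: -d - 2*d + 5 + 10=15 - 3*d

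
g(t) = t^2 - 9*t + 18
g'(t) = 2*t - 9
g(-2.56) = 47.59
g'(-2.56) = -14.12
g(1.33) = 7.80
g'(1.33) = -6.34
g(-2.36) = 44.81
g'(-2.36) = -13.72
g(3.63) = -1.49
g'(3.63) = -1.74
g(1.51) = 6.69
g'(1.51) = -5.98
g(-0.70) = 24.79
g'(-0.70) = -10.40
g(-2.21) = 42.77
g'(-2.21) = -13.42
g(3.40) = -1.04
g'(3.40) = -2.20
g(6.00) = 0.00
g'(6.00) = 3.00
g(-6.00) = 108.00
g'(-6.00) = -21.00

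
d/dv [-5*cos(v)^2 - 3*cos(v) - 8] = (10*cos(v) + 3)*sin(v)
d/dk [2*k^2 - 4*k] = 4*k - 4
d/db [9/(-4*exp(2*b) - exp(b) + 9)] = (72*exp(b) + 9)*exp(b)/(4*exp(2*b) + exp(b) - 9)^2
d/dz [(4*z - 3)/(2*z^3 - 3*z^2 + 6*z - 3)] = 2*(4*z^3 - 6*z^2 + 12*z - 3*(4*z - 3)*(z^2 - z + 1) - 6)/(2*z^3 - 3*z^2 + 6*z - 3)^2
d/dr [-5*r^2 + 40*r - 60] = 40 - 10*r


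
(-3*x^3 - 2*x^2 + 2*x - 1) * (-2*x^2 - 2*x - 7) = 6*x^5 + 10*x^4 + 21*x^3 + 12*x^2 - 12*x + 7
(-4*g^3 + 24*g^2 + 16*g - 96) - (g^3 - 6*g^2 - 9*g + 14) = -5*g^3 + 30*g^2 + 25*g - 110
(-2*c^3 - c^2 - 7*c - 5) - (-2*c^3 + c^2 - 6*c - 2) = -2*c^2 - c - 3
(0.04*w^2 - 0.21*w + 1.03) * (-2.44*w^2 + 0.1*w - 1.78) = -0.0976*w^4 + 0.5164*w^3 - 2.6054*w^2 + 0.4768*w - 1.8334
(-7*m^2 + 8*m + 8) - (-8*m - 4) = -7*m^2 + 16*m + 12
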